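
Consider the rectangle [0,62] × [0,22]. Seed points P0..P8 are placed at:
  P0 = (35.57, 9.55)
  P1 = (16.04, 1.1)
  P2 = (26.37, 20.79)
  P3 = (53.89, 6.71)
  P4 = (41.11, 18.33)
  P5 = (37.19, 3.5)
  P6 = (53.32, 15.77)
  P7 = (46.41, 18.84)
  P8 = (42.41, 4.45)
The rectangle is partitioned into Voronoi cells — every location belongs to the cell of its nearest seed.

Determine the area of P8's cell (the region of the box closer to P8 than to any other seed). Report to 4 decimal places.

Area of P8's cell: 90.5946

1. box [0,62]×[0,22]: [(0, 0) (62, 0) (62, 22) (0, 22)]
2. ⊥bis P8·P0 via (38.99,7): [(33.7707, 0) (62, 0) (62, 22) (50.1742, 22)]  |A|=440.606
3. ⊥bis P8·P1 via (29.225,2.775): [(33.7707, 0) (62, 0) (62, 22) (50.1742, 22)]  |A|=440.606
4. ⊥bis P8·P2 via (34.39,12.62): [(33.7707, 0) (62, 0) (62, 22) (50.1742, 22)]  |A|=440.606
5. ⊥bis P8·P3 via (48.15,5.58): [(46.0155, 16.4224) (33.7707, 0) (49.2485, 0)]  |A|=127.0917
6. ⊥bis P8·P4 via (41.76,11.39): [(46.9112, 11.8725) (42.301, 11.4407) (33.7707, 0) (49.2485, 0)]  |A|=116.4101
7. ⊥bis P8·P5 via (39.8,3.975): [(46.9112, 11.8725) (42.301, 11.4407) (39.1986, 7.2797) (40.5234, 0) (49.2485, 0)]  |A|=91.8312
8. ⊥bis P8·P6 via (47.865,10.11): [(47.1161, 10.8318) (46.1138, 11.7978) (42.301, 11.4407) (39.1986, 7.2797) (40.5234, 0) (49.2485, 0)]  |A|=91.4086
9. ⊥bis P8·P7 via (44.41,11.645): [(47.1161, 10.8318) (47.0271, 10.9175) (44.4283, 11.6399) (42.301, 11.4407) (39.1986, 7.2797) (40.5234, 0) (49.2485, 0)]  |A|=90.5946
10. canonical 7-gon: [(47.1161, 10.8318) (47.0271, 10.9175) (44.4283, 11.6399) (42.301, 11.4407) (39.1986, 7.2797) (40.5234, 0) (49.2485, 0)]
11. shoelace: 90.5946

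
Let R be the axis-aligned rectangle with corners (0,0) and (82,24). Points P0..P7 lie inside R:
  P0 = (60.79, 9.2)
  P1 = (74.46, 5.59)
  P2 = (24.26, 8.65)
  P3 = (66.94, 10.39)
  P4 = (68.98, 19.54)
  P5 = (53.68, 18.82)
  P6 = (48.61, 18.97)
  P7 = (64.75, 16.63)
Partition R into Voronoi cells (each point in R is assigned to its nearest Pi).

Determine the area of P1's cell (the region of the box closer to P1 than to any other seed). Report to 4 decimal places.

Area of P1's cell: 175.4824

1. box [0,82]×[0,24]: [(0, 0) (82, 0) (82, 24) (0, 24)]
2. ⊥bis P1·P0 via (67.625,7.395): [(65.6721, 0) (82, 0) (82, 24) (72.0101, 24)]  |A|=315.8137
3. ⊥bis P1·P2 via (49.36,7.12): [(65.6721, 0) (82, 0) (82, 24) (72.0101, 24)]  |A|=315.8137
4. ⊥bis P1·P3 via (70.7,7.99): [(65.723, 0.1927) (65.6721, 0) (82, 0) (82, 24) (80.9191, 24)]  |A|=209.7633
5. ⊥bis P1·P4 via (71.72,12.565): [(74.2561, 13.5613) (65.723, 0.1927) (65.6721, 0) (82, 0) (82, 16.6033)]  |A|=175.4824
6. ⊥bis P1·P5 via (64.07,12.205): [(74.2561, 13.5613) (65.723, 0.1927) (65.6721, 0) (82, 0) (82, 16.6033)]  |A|=175.4824
7. ⊥bis P1·P6 via (61.535,12.28): [(74.2561, 13.5613) (65.723, 0.1927) (65.6721, 0) (82, 0) (82, 16.6033)]  |A|=175.4824
8. ⊥bis P1·P7 via (69.605,11.11): [(74.2561, 13.5613) (65.723, 0.1927) (65.6721, 0) (82, 0) (82, 16.6033)]  |A|=175.4824
9. canonical 5-gon: [(74.2561, 13.5613) (65.723, 0.1927) (65.6721, 0) (82, 0) (82, 16.6033)]
10. shoelace: 175.4824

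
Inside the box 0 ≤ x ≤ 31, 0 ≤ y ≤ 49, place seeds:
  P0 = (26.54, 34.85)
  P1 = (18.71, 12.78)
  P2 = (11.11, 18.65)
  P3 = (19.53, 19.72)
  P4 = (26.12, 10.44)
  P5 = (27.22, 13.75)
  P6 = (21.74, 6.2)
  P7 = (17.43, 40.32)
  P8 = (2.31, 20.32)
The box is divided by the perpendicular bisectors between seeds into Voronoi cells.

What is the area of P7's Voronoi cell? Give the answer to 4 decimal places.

Area of P7's cell: 399.5739

1. box [0,31]×[0,49]: [(0, 0) (31, 0) (31, 49) (0, 49)]
2. ⊥bis P7·P0 via (21.985,37.585): [(0, 0.9701) (28.839, 49) (0, 49)]  |A|=692.567
3. ⊥bis P7·P1 via (18.07,26.55): [(0, 25.7101) (15.2813, 26.4204) (28.839, 49) (0, 49)]  |A|=503.5368
4. ⊥bis P7·P2 via (14.27,29.485): [(0, 33.6468) (16.6965, 28.7773) (28.839, 49) (0, 49)]  |A|=419.7736
5. ⊥bis P7·P3 via (18.48,30.02): [(0, 33.6468) (14.0011, 29.5634) (17.375, 29.9074) (28.839, 49) (0, 49)]  |A|=417.9839
6. ⊥bis P7·P4 via (21.775,25.38): [(0, 33.6468) (14.0011, 29.5634) (17.375, 29.9074) (28.839, 49) (0, 49)]  |A|=417.9839
7. ⊥bis P7·P5 via (22.325,27.035): [(0, 33.6468) (14.0011, 29.5634) (17.375, 29.9074) (28.839, 49) (0, 49)]  |A|=417.9839
8. ⊥bis P7·P6 via (19.585,23.26): [(0, 33.6468) (14.0011, 29.5634) (17.375, 29.9074) (28.839, 49) (0, 49)]  |A|=417.9839
9. ⊥bis P7·P8 via (9.87,30.32): [(0, 37.7817) (8.9047, 31.0498) (14.0011, 29.5634) (17.375, 29.9074) (28.839, 49) (0, 49)]  |A|=399.5739
10. canonical 6-gon: [(0, 37.7817) (8.9047, 31.0498) (14.0011, 29.5634) (17.375, 29.9074) (28.839, 49) (0, 49)]
11. shoelace: 399.5739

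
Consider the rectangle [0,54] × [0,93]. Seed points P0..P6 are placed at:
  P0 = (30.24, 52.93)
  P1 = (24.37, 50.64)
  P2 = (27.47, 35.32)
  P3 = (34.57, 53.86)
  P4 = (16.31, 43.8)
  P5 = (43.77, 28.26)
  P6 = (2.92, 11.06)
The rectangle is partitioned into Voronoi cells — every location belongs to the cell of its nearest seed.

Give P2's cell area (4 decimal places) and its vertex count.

Area of P2's cell: 468.6065 (6 vertices)

1. box [0,54]×[0,93]: [(0, 0) (54, 0) (54, 93) (0, 93)]
2. ⊥bis P2·P0 via (28.855,44.125): [(0, 48.6638) (0, 0) (54, 0) (54, 40.1698)]  |A|=2398.5064
3. ⊥bis P2·P1 via (25.92,42.98): [(30.3873, 43.884) (0, 37.7351) (0, 0) (54, 0) (54, 40.1698)]  |A|=2232.4591
4. ⊥bis P2·P3 via (31.02,44.59): [(34.5898, 43.2229) (30.3873, 43.884) (0, 37.7351) (0, 0) (54, 0) (54, 35.7897)]  |A|=2189.9498
5. ⊥bis P2·P4 via (21.89,39.56): [(34.5898, 43.2229) (30.3873, 43.884) (24.2287, 42.6378) (0, 10.7519) (0, 0) (54, 0) (54, 35.7897)]  |A|=1863.0671
6. ⊥bis P2·P5 via (35.62,31.79): [(39.7208, 41.258) (34.5898, 43.2229) (30.3873, 43.884) (24.2287, 42.6378) (0, 10.7519) (0, 0) (21.8508, 0)]  |A|=944.3394
7. ⊥bis P2·P6 via (15.195,23.19): [(26.8059, 11.4403) (39.7208, 41.258) (34.5898, 43.2229) (30.3873, 43.884) (24.2287, 42.6378) (11.9479, 26.4759)]  |A|=468.6065
8. canonical 6-gon: [(26.8059, 11.4403) (39.7208, 41.258) (34.5898, 43.2229) (30.3873, 43.884) (24.2287, 42.6378) (11.9479, 26.4759)]
9. shoelace: 468.6065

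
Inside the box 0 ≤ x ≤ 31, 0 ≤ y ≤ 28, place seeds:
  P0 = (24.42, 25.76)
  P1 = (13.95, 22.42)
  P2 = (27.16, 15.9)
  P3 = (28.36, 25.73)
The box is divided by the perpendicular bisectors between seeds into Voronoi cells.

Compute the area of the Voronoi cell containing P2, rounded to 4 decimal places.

1. box [0,31]×[0,28]: [(0, 0) (31, 0) (31, 28) (0, 28)]
2. ⊥bis P2·P0 via (25.79,20.83): [(0, 13.6632) (0, 0) (31, 0) (31, 22.2778)]  |A|=557.0857
3. ⊥bis P2·P1 via (20.555,19.16): [(20.6781, 19.4095) (11.0983, 0) (31, 0) (31, 22.2778)]  |A|=308.1151
4. ⊥bis P2·P3 via (27.76,20.815): [(26.3538, 20.9867) (20.6781, 19.4095) (11.0983, 0) (31, 0) (31, 20.4195)]  |A|=303.798
5. canonical 5-gon: [(26.3538, 20.9867) (20.6781, 19.4095) (11.0983, 0) (31, 0) (31, 20.4195)]
6. shoelace: 303.798

Area of P2's cell: 303.7980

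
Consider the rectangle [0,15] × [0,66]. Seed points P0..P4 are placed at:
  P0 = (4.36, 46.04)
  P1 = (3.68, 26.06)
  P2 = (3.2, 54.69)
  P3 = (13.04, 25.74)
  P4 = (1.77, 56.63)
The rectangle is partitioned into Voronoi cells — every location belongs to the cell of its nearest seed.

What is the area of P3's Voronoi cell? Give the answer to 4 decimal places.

1. box [0,15]×[0,66]: [(0, 0) (15, 0) (15, 66) (0, 66)]
2. ⊥bis P3·P0 via (8.7,35.89): [(0, 32.17) (0, 0) (15, 0) (15, 38.5838)]  |A|=530.6534
3. ⊥bis P3·P1 via (8.36,25.9): [(8.7016, 35.8907) (7.4745, 0) (15, 0) (15, 38.5838)]  |A|=256.5559
4. ⊥bis P3·P2 via (8.12,40.215): [(8.7016, 35.8907) (7.4745, 0) (15, 0) (15, 38.5838)]  |A|=256.5559
5. ⊥bis P3·P4 via (7.405,41.185): [(8.7016, 35.8907) (7.4745, 0) (15, 0) (15, 38.5838)]  |A|=256.5559
6. canonical 4-gon: [(8.7016, 35.8907) (7.4745, 0) (15, 0) (15, 38.5838)]
7. shoelace: 256.5559

Area of P3's cell: 256.5559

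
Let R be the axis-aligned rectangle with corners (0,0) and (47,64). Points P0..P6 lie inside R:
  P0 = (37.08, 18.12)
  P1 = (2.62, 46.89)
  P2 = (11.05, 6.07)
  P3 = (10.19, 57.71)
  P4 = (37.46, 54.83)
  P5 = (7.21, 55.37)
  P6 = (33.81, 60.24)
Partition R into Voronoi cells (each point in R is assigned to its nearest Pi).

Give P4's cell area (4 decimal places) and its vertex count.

Area of P4's cell: 497.3705 (6 vertices)

1. box [0,47]×[0,64]: [(0, 0) (47, 0) (47, 64) (0, 64)]
2. ⊥bis P4·P0 via (37.27,36.475): [(0, 36.8608) (47, 36.3743) (47, 64) (0, 64)]  |A|=1286.9757
3. ⊥bis P4·P1 via (20.04,50.86): [(23.2853, 36.6198) (47, 36.3743) (47, 64) (17.0454, 64)]  |A|=737.6493
4. ⊥bis P4·P2 via (24.255,30.45): [(23.2853, 36.6198) (47, 36.3743) (47, 64) (17.0454, 64)]  |A|=737.6493
5. ⊥bis P4·P3 via (23.825,56.27): [(22.236, 41.2242) (23.2853, 36.6198) (47, 36.3743) (47, 64) (24.6414, 64)]  |A|=651.147
6. ⊥bis P4·P5 via (22.335,55.1): [(22.236, 41.2242) (23.2853, 36.6198) (47, 36.3743) (47, 64) (24.6414, 64)]  |A|=651.147
7. ⊥bis P4·P6 via (35.635,57.535): [(23.0628, 49.0528) (22.236, 41.2242) (23.2853, 36.6198) (47, 36.3743) (47, 64) (45.2174, 64)]  |A|=497.3705
8. canonical 6-gon: [(23.0628, 49.0528) (22.236, 41.2242) (23.2853, 36.6198) (47, 36.3743) (47, 64) (45.2174, 64)]
9. shoelace: 497.3705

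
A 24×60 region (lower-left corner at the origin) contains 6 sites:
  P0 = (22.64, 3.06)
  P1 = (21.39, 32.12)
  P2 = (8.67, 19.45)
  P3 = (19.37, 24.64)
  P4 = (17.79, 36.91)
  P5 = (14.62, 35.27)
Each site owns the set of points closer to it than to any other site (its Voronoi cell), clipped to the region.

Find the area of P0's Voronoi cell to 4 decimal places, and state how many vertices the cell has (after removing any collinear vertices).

1. box [0,24]×[0,60]: [(0, 0) (24, 0) (24, 60) (0, 60)]
2. ⊥bis P0·P1 via (22.015,17.59): [(0, 16.643) (0, 0) (24, 0) (24, 17.6754)]  |A|=411.821
3. ⊥bis P0·P2 via (15.655,11.255): [(23.1444, 17.6386) (2.4503, 0) (24, 0) (24, 17.6754)]  |A|=197.6145
4. ⊥bis P0·P3 via (21.005,13.85): [(18.201, 13.4251) (2.4503, 0) (24, 0) (24, 14.3038)]  |A|=186.1272
5. ⊥bis P0·P4 via (20.215,19.985): [(18.201, 13.4251) (2.4503, 0) (24, 0) (24, 14.3038)]  |A|=186.1272
6. ⊥bis P0·P5 via (18.63,19.165): [(18.201, 13.4251) (2.4503, 0) (24, 0) (24, 14.3038)]  |A|=186.1272
7. canonical 4-gon: [(18.201, 13.4251) (2.4503, 0) (24, 0) (24, 14.3038)]
8. shoelace: 186.1272

Area of P0's cell: 186.1272 (4 vertices)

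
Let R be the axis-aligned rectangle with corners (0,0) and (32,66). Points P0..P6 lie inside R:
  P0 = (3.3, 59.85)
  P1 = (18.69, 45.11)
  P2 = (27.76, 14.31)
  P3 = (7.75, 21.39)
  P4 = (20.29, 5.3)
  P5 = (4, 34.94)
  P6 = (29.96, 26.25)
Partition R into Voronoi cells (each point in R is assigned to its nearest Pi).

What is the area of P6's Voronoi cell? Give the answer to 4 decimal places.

Area of P6's cell: 209.5881

1. box [0,32]×[0,66]: [(0, 0) (32, 0) (32, 66) (0, 66)]
2. ⊥bis P6·P0 via (16.63,43.05): [(0, 29.8549) (0, 0) (32, 0) (32, 55.2454)]  |A|=1361.604
3. ⊥bis P6·P1 via (24.325,35.68): [(0, 21.1443) (0, 0) (32, 0) (32, 40.2663)]  |A|=982.5698
4. ⊥bis P6·P2 via (28.86,20.28): [(5.696, 24.5481) (32, 19.7014) (32, 40.2663)]  |A|=270.4683
5. ⊥bis P6·P3 via (18.855,23.82): [(17.1924, 31.4179) (19.2418, 22.0522) (32, 19.7014) (32, 40.2663)]  |A|=209.5932
6. ⊥bis P6·P4 via (25.125,15.775): [(17.1924, 31.4179) (19.2418, 22.0522) (32, 19.7014) (32, 40.2663)]  |A|=209.5932
7. ⊥bis P6·P5 via (16.98,30.595): [(17.2712, 31.4649) (17.2173, 31.304) (19.2418, 22.0522) (32, 19.7014) (32, 40.2663)]  |A|=209.5881
8. canonical 5-gon: [(17.2712, 31.4649) (17.2173, 31.304) (19.2418, 22.0522) (32, 19.7014) (32, 40.2663)]
9. shoelace: 209.5881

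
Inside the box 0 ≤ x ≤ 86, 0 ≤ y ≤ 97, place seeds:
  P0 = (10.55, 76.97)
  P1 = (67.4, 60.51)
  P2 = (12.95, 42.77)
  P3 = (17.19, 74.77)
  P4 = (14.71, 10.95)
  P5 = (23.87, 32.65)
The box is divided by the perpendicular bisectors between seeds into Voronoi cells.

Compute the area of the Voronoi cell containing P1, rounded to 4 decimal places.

1. box [0,86]×[0,97]: [(0, 0) (86, 0) (86, 97) (0, 97)]
2. ⊥bis P1·P0 via (38.975,68.74): [(19.0724, 0) (86, 0) (86, 97) (47.1572, 97)]  |A|=5129.861
3. ⊥bis P1·P2 via (40.175,51.64): [(36.9182, 61.6362) (56.9995, 0) (86, 0) (86, 97) (47.1572, 97)]  |A|=3961.0216
4. ⊥bis P1·P3 via (42.295,67.64): [(38.8799, 55.6152) (56.9995, 0) (86, 0) (86, 97) (50.6335, 97)]  |A|=3823.5797
5. ⊥bis P1·P4 via (41.055,35.73): [(38.8799, 55.6152) (47.6392, 28.73) (74.6625, 0) (86, 0) (86, 97) (50.6335, 97)]  |A|=3569.8505
6. ⊥bis P1·P5 via (45.635,46.58): [(39.1788, 56.6676) (75.4471, 0) (86, 0) (86, 97) (50.6335, 97)]  |A|=3283.0443
7. canonical 5-gon: [(39.1788, 56.6676) (75.4471, 0) (86, 0) (86, 97) (50.6335, 97)]
8. shoelace: 3283.0443

Area of P1's cell: 3283.0443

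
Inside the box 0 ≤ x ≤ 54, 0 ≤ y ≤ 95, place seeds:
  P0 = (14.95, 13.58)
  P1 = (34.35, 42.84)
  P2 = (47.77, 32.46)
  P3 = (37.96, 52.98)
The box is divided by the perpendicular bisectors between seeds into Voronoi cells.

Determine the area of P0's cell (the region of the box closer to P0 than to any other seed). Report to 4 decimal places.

1. box [0,54]×[0,95]: [(0, 0) (54, 0) (54, 95) (0, 95)]
2. ⊥bis P0·P1 via (24.65,28.21): [(0, 44.5535) (0, 0) (54, 0) (54, 8.7503)]  |A|=1439.2026
3. ⊥bis P0·P2 via (31.36,23.02): [(30.6708, 24.2181) (0, 44.5535) (0, 0) (44.6025, 0)]  |A|=1223.3383
4. ⊥bis P0·P3 via (26.455,33.28): [(30.6708, 24.2181) (0, 44.5535) (0, 0) (44.6025, 0)]  |A|=1223.3383
5. canonical 4-gon: [(30.6708, 24.2181) (0, 44.5535) (0, 0) (44.6025, 0)]
6. shoelace: 1223.3383

Area of P0's cell: 1223.3383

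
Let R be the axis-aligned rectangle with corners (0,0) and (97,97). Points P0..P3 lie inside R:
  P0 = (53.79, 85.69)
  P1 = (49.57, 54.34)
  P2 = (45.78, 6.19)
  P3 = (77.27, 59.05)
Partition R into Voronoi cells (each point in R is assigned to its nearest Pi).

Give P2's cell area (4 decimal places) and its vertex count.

Area of P2's cell: 2714.8211 (5 vertices)

1. box [0,97]×[0,97]: [(0, 0) (97, 0) (97, 97) (0, 97)]
2. ⊥bis P2·P0 via (49.785,45.94): [(0, 50.9561) (0, 0) (97, 0) (97, 41.1829)]  |A|=4468.7386
3. ⊥bis P2·P1 via (47.675,30.265): [(0, 34.0176) (0, 0) (97, 0) (97, 26.3825)]  |A|=2929.406
4. ⊥bis P2·P3 via (61.525,32.62): [(68.1886, 28.6503) (0, 34.0176) (0, 0) (97, 0) (97, 11.4867)]  |A|=2714.8211
5. canonical 5-gon: [(68.1886, 28.6503) (0, 34.0176) (0, 0) (97, 0) (97, 11.4867)]
6. shoelace: 2714.8211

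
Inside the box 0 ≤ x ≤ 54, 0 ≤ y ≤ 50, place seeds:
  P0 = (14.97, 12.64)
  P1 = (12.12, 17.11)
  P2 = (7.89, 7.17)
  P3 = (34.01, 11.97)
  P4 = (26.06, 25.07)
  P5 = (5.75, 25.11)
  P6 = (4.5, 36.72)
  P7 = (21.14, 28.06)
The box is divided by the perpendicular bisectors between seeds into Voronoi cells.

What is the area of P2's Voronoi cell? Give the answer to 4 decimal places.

1. box [0,54]×[0,50]: [(0, 0) (54, 0) (54, 50) (0, 50)]
2. ⊥bis P2·P0 via (11.43,9.905): [(0, 24.6992) (0, 0) (19.0826, 0)]  |A|=235.6626
3. ⊥bis P2·P1 via (10.005,12.14): [(9.5554, 12.3313) (0, 16.3977) (0, 0) (19.0826, 0)]  |A|=196.0001
4. ⊥bis P2·P3 via (20.95,9.57): [(9.5554, 12.3313) (0, 16.3977) (0, 0) (19.0826, 0)]  |A|=196.0001
5. ⊥bis P2·P4 via (16.975,16.12): [(9.5554, 12.3313) (0, 16.3977) (0, 0) (19.0826, 0)]  |A|=196.0001
6. ⊥bis P2·P5 via (6.82,16.14): [(9.5554, 12.3313) (1.9661, 15.561) (0, 15.3265) (0, 0) (19.0826, 0)]  |A|=194.9471
7. ⊥bis P2·P6 via (6.195,21.945): [(9.5554, 12.3313) (1.9661, 15.561) (0, 15.3265) (0, 0) (19.0826, 0)]  |A|=194.9471
8. ⊥bis P2·P7 via (14.515,17.615): [(9.5554, 12.3313) (1.9661, 15.561) (0, 15.3265) (0, 0) (19.0826, 0)]  |A|=194.9471
9. canonical 5-gon: [(9.5554, 12.3313) (1.9661, 15.561) (0, 15.3265) (0, 0) (19.0826, 0)]
10. shoelace: 194.9471

Area of P2's cell: 194.9471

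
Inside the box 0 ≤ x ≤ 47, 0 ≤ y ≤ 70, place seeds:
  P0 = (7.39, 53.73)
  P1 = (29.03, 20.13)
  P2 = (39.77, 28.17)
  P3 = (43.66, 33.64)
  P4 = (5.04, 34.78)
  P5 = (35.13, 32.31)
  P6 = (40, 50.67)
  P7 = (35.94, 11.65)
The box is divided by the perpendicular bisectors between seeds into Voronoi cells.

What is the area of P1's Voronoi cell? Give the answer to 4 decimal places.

1. box [0,47]×[0,70]: [(0, 0) (47, 0) (47, 70) (0, 70)]
2. ⊥bis P1·P0 via (18.21,36.93): [(0, 25.2019) (0, 0) (47, 0) (47, 55.4721)]  |A|=1895.8396
3. ⊥bis P1·P2 via (34.4,24.15): [(22.6784, 39.8079) (0, 25.2019) (0, 0) (47, 0) (47, 7.3187)]  |A|=1310.256
4. ⊥bis P1·P3 via (36.345,26.885): [(22.6784, 39.8079) (0, 25.2019) (0, 0) (47, 0) (47, 7.3187)]  |A|=1310.256
5. ⊥bis P1·P4 via (17.035,27.455): [(23.7249, 38.41) (0.269, 0) (47, 0) (47, 7.3187)]  |A|=982.6398
6. ⊥bis P1·P5 via (32.08,26.22): [(33.3125, 25.6028) (19.9811, 32.2794) (0.269, 0) (47, 0) (47, 7.3187)]  |A|=929.2771
7. ⊥bis P1·P6 via (34.515,35.4): [(33.3125, 25.6028) (19.9811, 32.2794) (0.269, 0) (47, 0) (47, 7.3187)]  |A|=929.2771
8. ⊥bis P1·P7 via (32.485,15.89): [(37.5151, 19.9888) (33.3125, 25.6028) (19.9811, 32.2794) (0.269, 0) (12.9847, 0)]  |A|=554.6058
9. canonical 5-gon: [(37.5151, 19.9888) (33.3125, 25.6028) (19.9811, 32.2794) (0.269, 0) (12.9847, 0)]
10. shoelace: 554.6058

Area of P1's cell: 554.6058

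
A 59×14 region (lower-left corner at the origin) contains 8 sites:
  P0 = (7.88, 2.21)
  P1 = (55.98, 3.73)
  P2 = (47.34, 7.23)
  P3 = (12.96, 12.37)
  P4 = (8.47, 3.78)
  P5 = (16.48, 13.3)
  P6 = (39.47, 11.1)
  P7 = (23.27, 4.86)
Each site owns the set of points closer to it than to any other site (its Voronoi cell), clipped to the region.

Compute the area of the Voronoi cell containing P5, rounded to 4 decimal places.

1. box [0,59]×[0,14]: [(0, 0) (59, 0) (59, 14) (0, 14)]
2. ⊥bis P5·P0 via (12.18,7.755): [(22.1803, 0) (59, 0) (59, 14) (4.1269, 14)]  |A|=641.8496
3. ⊥bis P5·P1 via (36.23,8.515): [(22.1803, 0) (34.167, 0) (37.5589, 14) (4.1269, 14)]  |A|=317.9309
4. ⊥bis P5·P2 via (31.91,10.265): [(22.1803, 0) (29.8909, 0) (32.6447, 14) (4.1269, 14)]  |A|=253.5987
5. ⊥bis P5·P3 via (14.72,12.835): [(17.0625, 3.9687) (22.1803, 0) (29.8909, 0) (32.6447, 14) (14.4122, 14)]  |A|=202.0112
6. ⊥bis P5·P4 via (12.475,8.54): [(16.8208, 4.8835) (22.6249, 0) (29.8909, 0) (32.6447, 14) (14.4122, 14)]  |A|=199.0646
7. ⊥bis P5·P6 via (27.975,12.2): [(16.8208, 4.8835) (22.6249, 0) (26.8075, 0) (28.1472, 14) (14.4122, 14)]  |A|=145.999
8. ⊥bis P5·P7 via (19.875,9.08): [(16.4418, 6.318) (25.9906, 14) (14.4122, 14)]  |A|=44.4726
9. canonical 3-gon: [(16.4418, 6.318) (25.9906, 14) (14.4122, 14)]
10. shoelace: 44.4726

Area of P5's cell: 44.4726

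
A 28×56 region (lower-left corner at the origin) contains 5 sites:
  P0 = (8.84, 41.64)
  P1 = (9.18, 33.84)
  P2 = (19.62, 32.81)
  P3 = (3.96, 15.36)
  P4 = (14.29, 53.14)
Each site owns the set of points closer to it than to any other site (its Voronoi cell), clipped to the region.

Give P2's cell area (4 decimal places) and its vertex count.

Area of P2's cell: 379.6382 (5 vertices)

1. box [0,28]×[0,56]: [(0, 0) (28, 0) (28, 56) (0, 56)]
2. ⊥bis P2·P0 via (14.23,37.225): [(0, 19.8525) (0, 0) (28, 0) (28, 54.0359)]  |A|=1034.4378
3. ⊥bis P2·P1 via (14.4,33.325): [(14.8607, 37.995) (11.1122, 0) (28, 0) (28, 54.0359)]  |A|=675.8226
4. ⊥bis P2·P3 via (11.79,24.085): [(14.8607, 37.995) (13.3502, 22.6848) (28, 9.5378) (28, 54.0359)]  |A|=414.4111
5. ⊥bis P2·P4 via (16.955,42.975): [(19.4827, 43.6377) (14.8607, 37.995) (13.3502, 22.6848) (28, 9.5378) (28, 45.8707)]  |A|=379.6382
6. canonical 5-gon: [(19.4827, 43.6377) (14.8607, 37.995) (13.3502, 22.6848) (28, 9.5378) (28, 45.8707)]
7. shoelace: 379.6382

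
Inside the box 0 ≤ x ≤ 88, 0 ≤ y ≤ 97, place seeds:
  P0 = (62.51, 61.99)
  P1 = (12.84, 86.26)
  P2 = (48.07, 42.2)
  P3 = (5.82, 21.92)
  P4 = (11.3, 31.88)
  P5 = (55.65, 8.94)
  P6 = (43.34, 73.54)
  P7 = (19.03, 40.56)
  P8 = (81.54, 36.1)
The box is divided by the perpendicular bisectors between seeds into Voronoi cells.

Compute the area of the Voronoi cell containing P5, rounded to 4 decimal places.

Area of P5's cell: 1207.9774

1. box [0,88]×[0,97]: [(0, 0) (88, 0) (88, 97) (0, 97)]
2. ⊥bis P5·P0 via (59.08,35.465): [(0, 43.1048) (0, 0) (88, 0) (88, 31.7253)]  |A|=3292.5222
3. ⊥bis P5·P1 via (34.245,47.6): [(21.1795, 40.366) (0, 28.6395) (0, 0) (88, 0) (88, 31.7253)]  |A|=3139.3384
4. ⊥bis P5·P2 via (51.86,25.57): [(82.1742, 32.4786) (0, 13.751) (0, 0) (88, 0) (88, 31.7253)]  |A|=2086.4632
5. ⊥bis P5·P3 via (30.735,15.43): [(82.1742, 32.4786) (32.2098, 21.0917) (26.7157, 0) (88, 0) (88, 31.7253)]  |A|=1583.2646
6. ⊥bis P5·P4 via (33.475,20.41): [(82.1742, 32.4786) (34.0438, 21.5097) (30.5685, 14.7909) (26.7157, 0) (88, 0) (88, 31.7253)]  |A|=1577.8297
7. ⊥bis P5·P6 via (49.495,41.24): [(82.1742, 32.4786) (34.0438, 21.5097) (30.5685, 14.7909) (26.7157, 0) (88, 0) (88, 31.7253)]  |A|=1577.8297
8. ⊥bis P5·P7 via (37.34,24.75): [(82.1742, 32.4786) (34.6642, 21.651) (33.2993, 20.0704) (30.5685, 14.7909) (26.7157, 0) (88, 0) (88, 31.7253)]  |A|=1577.4359
9. ⊥bis P5·P8 via (68.595,22.52): [(62.7837, 28.0595) (34.6642, 21.651) (33.2993, 20.0704) (30.5685, 14.7909) (26.7157, 0) (88, 0) (88, 4.0224)]  |A|=1207.9774
10. canonical 7-gon: [(62.7837, 28.0595) (34.6642, 21.651) (33.2993, 20.0704) (30.5685, 14.7909) (26.7157, 0) (88, 0) (88, 4.0224)]
11. shoelace: 1207.9774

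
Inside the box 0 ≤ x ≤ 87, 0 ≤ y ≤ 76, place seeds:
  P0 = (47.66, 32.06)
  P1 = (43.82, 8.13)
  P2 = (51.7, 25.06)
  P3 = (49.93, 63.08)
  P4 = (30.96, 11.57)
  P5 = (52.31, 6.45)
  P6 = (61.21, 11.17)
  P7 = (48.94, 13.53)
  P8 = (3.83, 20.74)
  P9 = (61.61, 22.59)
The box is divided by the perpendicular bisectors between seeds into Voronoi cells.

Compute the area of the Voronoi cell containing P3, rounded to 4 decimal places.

1. box [0,87]×[0,76]: [(0, 0) (87, 0) (87, 76) (0, 76)]
2. ⊥bis P3·P0 via (48.795,47.57): [(0, 51.1407) (87, 44.7742) (87, 76) (0, 76)]  |A|=2439.6992
3. ⊥bis P3·P1 via (46.875,35.605): [(0, 51.1407) (87, 44.7742) (87, 76) (0, 76)]  |A|=2439.6992
4. ⊥bis P3·P2 via (50.815,44.07): [(0, 51.1407) (78.8121, 45.3734) (87, 45.7546) (87, 76) (0, 76)]  |A|=2435.6856
5. ⊥bis P3·P4 via (40.445,37.325): [(0, 52.22) (3.6573, 50.8731) (78.8121, 45.3734) (87, 45.7546) (87, 76) (0, 76)]  |A|=2433.7121
6. ⊥bis P3·P5 via (51.12,34.765): [(0, 52.22) (3.6573, 50.8731) (78.8121, 45.3734) (87, 45.7546) (87, 76) (0, 76)]  |A|=2433.7121
7. ⊥bis P3·P6 via (55.57,37.125): [(0, 52.22) (3.6573, 50.8731) (78.8121, 45.3734) (87, 45.7546) (87, 76) (0, 76)]  |A|=2433.7121
8. ⊥bis P3·P7 via (49.435,38.305): [(0, 52.22) (3.6573, 50.8731) (78.8121, 45.3734) (87, 45.7546) (87, 76) (0, 76)]  |A|=2433.7121
9. ⊥bis P3·P8 via (26.88,41.91): [(0, 71.1771) (19.728, 49.6971) (78.8121, 45.3734) (87, 45.7546) (87, 76) (0, 76)]  |A|=2238.0468
10. ⊥bis P3·P9 via (55.77,42.835): [(0, 71.1771) (19.728, 49.6971) (67.4516, 46.2047) (87, 51.8438) (87, 76) (0, 76)]  |A|=2172.9607
11. canonical 6-gon: [(0, 71.1771) (19.728, 49.6971) (67.4516, 46.2047) (87, 51.8438) (87, 76) (0, 76)]
12. shoelace: 2172.9607

Area of P3's cell: 2172.9607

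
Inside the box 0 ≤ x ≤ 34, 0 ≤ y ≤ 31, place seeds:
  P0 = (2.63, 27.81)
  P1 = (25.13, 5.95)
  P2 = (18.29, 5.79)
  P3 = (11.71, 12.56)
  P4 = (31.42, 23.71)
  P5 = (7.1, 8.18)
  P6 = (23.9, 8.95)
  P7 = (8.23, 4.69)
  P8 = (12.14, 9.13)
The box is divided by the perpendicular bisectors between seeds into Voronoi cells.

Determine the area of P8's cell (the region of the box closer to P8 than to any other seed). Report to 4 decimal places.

Area of P8's cell: 33.1656

1. box [0,34]×[0,31]: [(0, 0) (34, 0) (34, 31) (0, 31)]
2. ⊥bis P8·P0 via (7.385,18.47): [(0, 14.7103) (0, 0) (34, 0) (34, 31) (31.997, 31)]  |A|=793.3889
3. ⊥bis P8·P1 via (18.635,7.54): [(23.2934, 26.569) (0, 14.7103) (0, 0) (16.7892, 0)]  |A|=394.3615
4. ⊥bis P8·P2 via (15.215,7.46): [(21.4061, 18.8599) (23.2934, 26.569) (0, 14.7103) (0, 0) (11.1636, 0)]  |A|=341.3123
5. ⊥bis P8·P3 via (11.925,10.845): [(17.428, 11.5349) (0, 9.35) (0, 0) (11.1636, 0)]  |A|=145.8614
6. ⊥bis P8·P4 via (21.78,16.42): [(17.428, 11.5349) (0, 9.35) (0, 0) (11.1636, 0)]  |A|=145.8614
7. ⊥bis P8·P5 via (9.62,8.655): [(11.2288, 0.1201) (17.428, 11.5349) (9.2699, 10.5122)]  |A|=43.3914
8. ⊥bis P8·P6 via (18.02,9.04): [(11.2288, 0.1201) (17.428, 11.5349) (9.2699, 10.5122)]  |A|=43.3914
9. ⊥bis P8·P7 via (10.185,6.91): [(9.9019, 7.1593) (13.3856, 4.0915) (17.428, 11.5349) (9.2699, 10.5122)]  |A|=33.1656
10. canonical 4-gon: [(9.9019, 7.1593) (13.3856, 4.0915) (17.428, 11.5349) (9.2699, 10.5122)]
11. shoelace: 33.1656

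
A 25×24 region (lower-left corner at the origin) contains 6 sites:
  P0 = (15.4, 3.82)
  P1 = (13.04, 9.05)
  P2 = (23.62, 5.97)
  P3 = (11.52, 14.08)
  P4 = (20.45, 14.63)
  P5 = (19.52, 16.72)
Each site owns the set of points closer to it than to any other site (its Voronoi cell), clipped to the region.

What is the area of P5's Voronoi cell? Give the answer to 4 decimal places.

Area of P5's cell: 89.5428

1. box [0,25]×[0,24]: [(0, 0) (25, 0) (25, 24) (0, 24)]
2. ⊥bis P5·P0 via (17.46,10.27): [(0, 15.8464) (25, 7.8619) (25, 24) (0, 24)]  |A|=303.6469
3. ⊥bis P5·P1 via (16.28,12.885): [(20.5393, 9.2865) (25, 7.8619) (25, 24) (3.1238, 24)]  |A|=196.9309
4. ⊥bis P5·P2 via (21.57,11.345): [(19.1812, 10.4339) (25, 12.6532) (25, 24) (3.1238, 24)]  |A|=181.3994
5. ⊥bis P5·P3 via (15.52,15.4): [(16.377, 12.8031) (19.1812, 10.4339) (25, 12.6532) (25, 24) (12.682, 24)]  |A|=127.8882
6. ⊥bis P5·P4 via (19.985,15.675): [(16.0126, 13.9074) (25, 17.9066) (25, 24) (12.682, 24)]  |A|=89.5428
7. canonical 4-gon: [(16.0126, 13.9074) (25, 17.9066) (25, 24) (12.682, 24)]
8. shoelace: 89.5428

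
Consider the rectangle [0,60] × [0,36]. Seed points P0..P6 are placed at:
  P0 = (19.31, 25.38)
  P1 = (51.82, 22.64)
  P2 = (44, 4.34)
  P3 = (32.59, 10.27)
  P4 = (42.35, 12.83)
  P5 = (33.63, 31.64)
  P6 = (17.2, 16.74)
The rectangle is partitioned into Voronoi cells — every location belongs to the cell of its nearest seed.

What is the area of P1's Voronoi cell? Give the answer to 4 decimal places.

1. box [0,60]×[0,36]: [(0, 0) (60, 0) (60, 36) (0, 36)]
2. ⊥bis P1·P0 via (35.565,24.01): [(33.5414, 0) (60, 0) (60, 36) (36.5755, 36)]  |A|=897.8952
3. ⊥bis P1·P2 via (47.91,13.49): [(35.1383, 18.9476) (60, 8.3237) (60, 36) (36.5755, 36)]  |A|=543.7612
4. ⊥bis P1·P3 via (42.205,16.455): [(35.7712, 26.4568) (42.6726, 15.728) (60, 8.3237) (60, 36) (36.5755, 36)]  |A|=514.4544
5. ⊥bis P1·P4 via (47.085,17.735): [(35.9427, 28.4911) (54.3198, 10.751) (60, 8.3237) (60, 36) (36.5755, 36)]  |A|=448.9354
6. ⊥bis P1·P5 via (42.725,27.14): [(40.9851, 23.6235) (54.3198, 10.751) (60, 8.3237) (60, 36) (47.1087, 36)]  |A|=363.2816
7. ⊥bis P1·P6 via (34.51,19.69): [(40.9851, 23.6235) (54.3198, 10.751) (60, 8.3237) (60, 36) (47.1087, 36)]  |A|=363.2816
8. canonical 5-gon: [(40.9851, 23.6235) (54.3198, 10.751) (60, 8.3237) (60, 36) (47.1087, 36)]
9. shoelace: 363.2816

Area of P1's cell: 363.2816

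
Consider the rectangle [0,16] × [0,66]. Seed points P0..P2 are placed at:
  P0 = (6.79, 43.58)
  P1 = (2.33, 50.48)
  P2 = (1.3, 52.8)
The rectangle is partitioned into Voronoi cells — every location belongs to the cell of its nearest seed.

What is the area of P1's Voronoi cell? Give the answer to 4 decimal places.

1. box [0,16]×[0,66]: [(0, 0) (16, 0) (16, 66) (0, 66)]
2. ⊥bis P1·P0 via (4.56,47.03): [(0, 44.0825) (16, 54.4246) (16, 66) (0, 66)]  |A|=267.9434
3. ⊥bis P1·P2 via (1.815,51.64): [(0, 50.8342) (0, 44.0825) (16, 54.4246) (16, 57.9377)]  |A|=82.1182
4. canonical 4-gon: [(0, 50.8342) (0, 44.0825) (16, 54.4246) (16, 57.9377)]
5. shoelace: 82.1182

Area of P1's cell: 82.1182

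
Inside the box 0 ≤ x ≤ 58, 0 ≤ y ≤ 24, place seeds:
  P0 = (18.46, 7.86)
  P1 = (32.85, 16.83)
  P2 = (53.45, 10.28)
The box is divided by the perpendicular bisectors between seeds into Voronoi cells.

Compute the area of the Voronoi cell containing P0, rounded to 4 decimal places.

Area of P0's cell: 620.8813

1. box [0,58]×[0,24]: [(0, 0) (58, 0) (58, 24) (0, 24)]
2. ⊥bis P0·P1 via (25.655,12.345): [(0, 0) (33.3503, 0) (18.3899, 24) (0, 24)]  |A|=620.8813
3. ⊥bis P0·P2 via (35.955,9.07): [(0, 0) (33.3503, 0) (18.3899, 24) (0, 24)]  |A|=620.8813
4. canonical 4-gon: [(0, 0) (33.3503, 0) (18.3899, 24) (0, 24)]
5. shoelace: 620.8813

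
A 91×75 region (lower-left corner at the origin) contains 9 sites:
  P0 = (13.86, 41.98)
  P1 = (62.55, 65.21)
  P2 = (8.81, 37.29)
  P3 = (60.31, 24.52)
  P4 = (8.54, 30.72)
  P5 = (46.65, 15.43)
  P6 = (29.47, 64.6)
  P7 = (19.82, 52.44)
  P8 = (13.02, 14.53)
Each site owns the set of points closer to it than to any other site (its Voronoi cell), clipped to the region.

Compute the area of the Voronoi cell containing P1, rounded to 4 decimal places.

1. box [0,91]×[0,75]: [(0, 0) (91, 0) (91, 75) (0, 75)]
2. ⊥bis P1·P0 via (38.205,53.595): [(63.7752, 0) (91, 0) (91, 75) (27.9927, 75)]  |A|=3383.7056
3. ⊥bis P1·P2 via (35.68,51.25): [(63.7752, 0) (91, 0) (91, 75) (27.9927, 75)]  |A|=3383.7056
4. ⊥bis P1·P3 via (61.43,44.865): [(41.856, 45.9426) (91, 43.2372) (91, 75) (27.9927, 75)]  |A|=1695.8927
5. ⊥bis P1·P4 via (35.545,47.965): [(41.856, 45.9426) (91, 43.2372) (91, 75) (27.9927, 75)]  |A|=1695.8927
6. ⊥bis P1·P5 via (54.6,40.32): [(41.856, 45.9426) (91, 43.2372) (91, 75) (27.9927, 75)]  |A|=1695.8927
7. ⊥bis P1·P6 via (46.01,64.905): [(46.3642, 45.6944) (91, 43.2372) (91, 75) (45.8238, 75)]  |A|=1370.8368
8. ⊥bis P1·P7 via (41.185,58.825): [(46.3642, 45.6944) (91, 43.2372) (91, 75) (45.8238, 75)]  |A|=1370.8368
9. ⊥bis P1·P8 via (37.785,39.87): [(46.3642, 45.6944) (91, 43.2372) (91, 75) (45.8238, 75)]  |A|=1370.8368
10. canonical 4-gon: [(46.3642, 45.6944) (91, 43.2372) (91, 75) (45.8238, 75)]
11. shoelace: 1370.8368

Area of P1's cell: 1370.8368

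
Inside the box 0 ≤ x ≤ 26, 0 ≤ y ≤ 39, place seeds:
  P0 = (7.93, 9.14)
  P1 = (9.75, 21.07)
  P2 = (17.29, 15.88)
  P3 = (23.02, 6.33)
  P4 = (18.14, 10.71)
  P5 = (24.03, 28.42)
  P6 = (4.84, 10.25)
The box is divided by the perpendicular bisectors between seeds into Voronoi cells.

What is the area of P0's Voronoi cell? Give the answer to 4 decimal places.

Area of P0's cell: 114.9068

1. box [0,26]×[0,39]: [(0, 0) (26, 0) (26, 39) (0, 39)]
2. ⊥bis P0·P1 via (8.84,15.105): [(0, 16.4536) (0, 0) (26, 0) (26, 12.4871)]  |A|=376.2295
3. ⊥bis P0·P2 via (12.61,12.51): [(10.976, 14.7791) (0, 16.4536) (0, 0) (21.6183, 0)]  |A|=250.0473
4. ⊥bis P0·P3 via (15.475,7.735): [(15.5928, 8.3677) (10.976, 14.7791) (0, 16.4536) (0, 0) (14.0346, 0)]  |A|=218.3184
5. ⊥bis P0·P4 via (13.035,9.925): [(14.323, 1.5488) (12.645, 12.4614) (10.976, 14.7791) (0, 16.4536) (0, 0) (14.0346, 0)]  |A|=205.6687
6. ⊥bis P0·P5 via (15.98,18.78): [(14.323, 1.5488) (12.645, 12.4614) (10.976, 14.7791) (0, 16.4536) (0, 0) (14.0346, 0)]  |A|=205.6687
7. ⊥bis P0·P6 via (6.385,9.695): [(14.323, 1.5488) (12.645, 12.4614) (10.976, 14.7791) (8.355, 15.179) (2.9023, 0) (14.0346, 0)]  |A|=114.9068
8. canonical 6-gon: [(14.323, 1.5488) (12.645, 12.4614) (10.976, 14.7791) (8.355, 15.179) (2.9023, 0) (14.0346, 0)]
9. shoelace: 114.9068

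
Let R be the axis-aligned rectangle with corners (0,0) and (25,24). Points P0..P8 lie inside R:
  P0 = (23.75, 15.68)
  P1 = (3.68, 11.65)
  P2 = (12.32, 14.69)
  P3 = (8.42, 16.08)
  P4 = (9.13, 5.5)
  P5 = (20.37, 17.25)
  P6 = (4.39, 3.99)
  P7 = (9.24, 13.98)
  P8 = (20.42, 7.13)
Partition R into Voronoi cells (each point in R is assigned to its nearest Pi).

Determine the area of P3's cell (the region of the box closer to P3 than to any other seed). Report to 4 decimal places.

1. box [0,25]×[0,24]: [(0, 0) (25, 0) (25, 24) (0, 24)]
2. ⊥bis P3·P0 via (16.085,15.88): [(0, 0) (15.6706, 0) (16.2969, 24) (0, 24)]  |A|=383.6103
3. ⊥bis P3·P1 via (6.05,13.865): [(0, 20.3384) (15.7613, 3.4741) (16.2969, 24) (0, 24)]  |A|=196.1098
4. ⊥bis P3·P2 via (10.37,15.385): [(0, 20.3384) (8.7852, 10.9384) (13.4405, 24) (0, 24)]  |A|=103.8611
5. ⊥bis P3·P4 via (8.775,10.79): [(0, 20.3384) (8.7852, 10.9384) (13.4405, 24) (0, 24)]  |A|=103.8611
6. ⊥bis P3·P5 via (14.395,16.665): [(0, 20.3384) (8.7852, 10.9384) (13.4405, 24) (0, 24)]  |A|=103.8611
7. ⊥bis P3·P6 via (6.405,10.035): [(0, 20.3384) (8.7852, 10.9384) (13.4405, 24) (0, 24)]  |A|=103.8611
8. ⊥bis P3·P7 via (8.83,15.03): [(0, 20.3384) (5.9956, 13.9232) (10.472, 15.6712) (13.4405, 24) (0, 24)]  |A|=94.7424
9. ⊥bis P3·P8 via (14.42,11.605): [(0, 20.3384) (5.9956, 13.9232) (10.472, 15.6712) (13.4405, 24) (0, 24)]  |A|=94.7424
10. canonical 5-gon: [(0, 20.3384) (5.9956, 13.9232) (10.472, 15.6712) (13.4405, 24) (0, 24)]
11. shoelace: 94.7424

Area of P3's cell: 94.7424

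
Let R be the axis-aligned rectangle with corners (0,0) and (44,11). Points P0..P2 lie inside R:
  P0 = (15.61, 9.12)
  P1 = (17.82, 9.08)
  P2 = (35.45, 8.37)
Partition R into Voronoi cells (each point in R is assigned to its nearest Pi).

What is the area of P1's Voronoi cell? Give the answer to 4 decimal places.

Area of P1's cell: 108.4081

1. box [0,44]×[0,11]: [(0, 0) (44, 0) (44, 11) (0, 11)]
2. ⊥bis P1·P0 via (16.715,9.1): [(16.5503, 0) (44, 0) (44, 11) (16.7494, 11)]  |A|=300.8517
3. ⊥bis P1·P2 via (26.635,8.725): [(16.5503, 0) (26.2836, 0) (26.7266, 11) (16.7494, 11)]  |A|=108.4081
4. canonical 4-gon: [(16.5503, 0) (26.2836, 0) (26.7266, 11) (16.7494, 11)]
5. shoelace: 108.4081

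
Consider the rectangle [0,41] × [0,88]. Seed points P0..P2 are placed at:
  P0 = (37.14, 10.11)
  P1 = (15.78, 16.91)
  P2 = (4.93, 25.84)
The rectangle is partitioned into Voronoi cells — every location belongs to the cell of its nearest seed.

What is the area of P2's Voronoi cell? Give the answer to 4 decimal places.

Area of P2's cell: 2226.2125

1. box [0,41]×[0,88]: [(0, 0) (41, 0) (41, 88) (0, 88)]
2. ⊥bis P2·P0 via (21.035,17.975): [(0, 0) (12.2568, 0) (41, 58.8569) (41, 88) (0, 88)]  |A|=2762.131
3. ⊥bis P2·P1 via (10.355,21.375): [(0, 8.7936) (40.7021, 58.2469) (41, 58.8569) (41, 88) (0, 88)]  |A|=2226.2125
4. canonical 5-gon: [(0, 8.7936) (40.7021, 58.2469) (41, 58.8569) (41, 88) (0, 88)]
5. shoelace: 2226.2125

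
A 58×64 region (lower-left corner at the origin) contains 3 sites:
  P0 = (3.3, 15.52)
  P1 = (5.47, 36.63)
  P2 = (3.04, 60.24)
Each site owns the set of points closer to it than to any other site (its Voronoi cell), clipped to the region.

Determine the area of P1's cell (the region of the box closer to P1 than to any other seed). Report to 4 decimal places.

Area of P1's cell: 1591.3526

1. box [0,58]×[0,64]: [(0, 0) (58, 0) (58, 64) (0, 64)]
2. ⊥bis P1·P0 via (4.385,26.075): [(0, 26.5258) (58, 20.5637) (58, 64) (0, 64)]  |A|=2346.4072
3. ⊥bis P1·P2 via (4.255,48.435): [(0, 47.9971) (0, 26.5258) (58, 20.5637) (58, 53.9666)]  |A|=1591.3526
4. canonical 4-gon: [(0, 47.9971) (0, 26.5258) (58, 20.5637) (58, 53.9666)]
5. shoelace: 1591.3526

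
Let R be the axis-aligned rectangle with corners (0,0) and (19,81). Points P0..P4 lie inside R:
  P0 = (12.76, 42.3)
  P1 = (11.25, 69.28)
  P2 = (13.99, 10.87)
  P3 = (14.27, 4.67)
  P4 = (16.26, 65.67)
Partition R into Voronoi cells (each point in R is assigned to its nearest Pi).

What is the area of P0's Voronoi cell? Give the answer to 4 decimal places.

Area of P0's cell: 535.1089

1. box [0,19]×[0,81]: [(0, 0) (19, 0) (19, 81) (0, 81)]
2. ⊥bis P0·P1 via (12.005,55.79): [(0, 55.1181) (0, 0) (19, 0) (19, 56.1815)]  |A|=1057.3462
3. ⊥bis P0·P2 via (13.375,26.585): [(0, 55.1181) (0, 26.0616) (19, 26.8051) (19, 56.1815)]  |A|=555.1125
4. ⊥bis P0·P3 via (13.515,23.485): [(0, 55.1181) (0, 26.0616) (19, 26.8051) (19, 56.1815)]  |A|=555.1125
5. ⊥bis P0·P4 via (14.51,53.985): [(5.055, 55.401) (0, 55.1181) (0, 26.0616) (19, 26.8051) (19, 53.3126)]  |A|=535.1089
6. canonical 5-gon: [(5.055, 55.401) (0, 55.1181) (0, 26.0616) (19, 26.8051) (19, 53.3126)]
7. shoelace: 535.1089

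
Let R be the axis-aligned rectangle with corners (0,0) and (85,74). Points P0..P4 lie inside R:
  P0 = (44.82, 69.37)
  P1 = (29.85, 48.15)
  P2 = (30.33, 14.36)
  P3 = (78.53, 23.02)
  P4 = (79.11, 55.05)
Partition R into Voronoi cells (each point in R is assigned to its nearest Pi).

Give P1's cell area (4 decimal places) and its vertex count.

Area of P1's cell: 1807.2548 (6 vertices)

1. box [0,85]×[0,74]: [(0, 0) (85, 0) (85, 74) (0, 74)]
2. ⊥bis P1·P0 via (37.335,58.76): [(0, 0) (85, 0) (85, 25.1339) (15.7323, 74) (0, 74)]  |A|=4597.5795
3. ⊥bis P1·P2 via (30.09,31.255): [(0, 30.8276) (75.4108, 31.8988) (15.7323, 74) (0, 74)]  |A|=1959.0079
4. ⊥bis P1·P3 via (54.19,35.585): [(0, 30.8276) (52.1163, 31.5679) (58.4602, 43.8569) (15.7323, 74) (0, 74)]  |A|=1816.9242
5. ⊥bis P1·P4 via (54.48,51.6): [(0, 30.8276) (52.1163, 31.5679) (56.1826, 39.4449) (55.2471, 46.1236) (15.7323, 74) (0, 74)]  |A|=1807.2548
6. canonical 6-gon: [(0, 30.8276) (52.1163, 31.5679) (56.1826, 39.4449) (55.2471, 46.1236) (15.7323, 74) (0, 74)]
7. shoelace: 1807.2548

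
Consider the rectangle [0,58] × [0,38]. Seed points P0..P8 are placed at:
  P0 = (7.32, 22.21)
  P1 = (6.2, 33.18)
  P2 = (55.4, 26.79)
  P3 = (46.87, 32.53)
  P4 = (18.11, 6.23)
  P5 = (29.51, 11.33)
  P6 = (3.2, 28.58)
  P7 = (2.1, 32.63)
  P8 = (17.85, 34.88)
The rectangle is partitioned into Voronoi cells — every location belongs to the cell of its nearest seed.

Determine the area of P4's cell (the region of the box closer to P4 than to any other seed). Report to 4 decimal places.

1. box [0,58]×[0,38]: [(0, 0) (58, 0) (58, 38) (0, 38)]
2. ⊥bis P4·P0 via (12.715,14.22): [(0, 5.6346) (0, 0) (58, 0) (58, 38) (47.9332, 38)]  |A|=1428.3111
3. ⊥bis P4·P1 via (12.155,19.705): [(37.2874, 30.8117) (0, 5.6346) (0, 0) (58, 0) (58, 38) (53.553, 38)]  |A|=1408.1128
4. ⊥bis P4·P2 via (36.755,16.51): [(31.1533, 26.6699) (0, 5.6346) (0, 0) (45.8579, 0)]  |A|=699.2801
5. ⊥bis P4·P3 via (32.49,19.38): [(39.2459, 11.9921) (27.8582, 24.445) (0, 5.6346) (0, 0) (45.8579, 0)]  |A|=666.0954
6. ⊥bis P4·P5 via (23.81,8.78): [(19.367, 18.7115) (0, 5.6346) (0, 0) (27.7379, 0)]  |A|=314.0715
7. ⊥bis P4·P6 via (10.655,17.405): [(19.367, 18.7115) (0, 5.6346) (0, 0) (27.7379, 0)]  |A|=314.0715
8. ⊥bis P4·P7 via (10.105,19.43): [(19.367, 18.7115) (0, 5.6346) (0, 0) (27.7379, 0)]  |A|=314.0715
9. ⊥bis P4·P8 via (17.98,20.555): [(19.367, 18.7115) (0, 5.6346) (0, 0) (27.7379, 0)]  |A|=314.0715
10. canonical 4-gon: [(19.367, 18.7115) (0, 5.6346) (0, 0) (27.7379, 0)]
11. shoelace: 314.0715

Area of P4's cell: 314.0715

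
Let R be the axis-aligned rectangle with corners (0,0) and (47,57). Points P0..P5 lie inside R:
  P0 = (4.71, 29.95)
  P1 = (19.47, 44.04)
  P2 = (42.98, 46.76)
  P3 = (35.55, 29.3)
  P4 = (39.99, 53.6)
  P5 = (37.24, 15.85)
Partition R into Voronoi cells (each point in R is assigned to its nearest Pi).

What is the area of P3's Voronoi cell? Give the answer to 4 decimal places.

1. box [0,47]×[0,57]: [(0, 0) (47, 0) (47, 57) (0, 57)]
2. ⊥bis P3·P0 via (20.13,29.625): [(19.5056, 0) (47, 0) (47, 57) (20.707, 57)]  |A|=1532.9415
3. ⊥bis P3·P1 via (27.51,36.67): [(20.1083, 28.5954) (19.5056, 0) (47, 0) (47, 57) (46.1458, 57)]  |A|=1171.6514
4. ⊥bis P3·P2 via (39.265,38.03): [(31.7055, 41.2469) (20.1083, 28.5954) (19.5056, 0) (47, 0) (47, 34.7384)]  |A|=994.6835
5. ⊥bis P3·P4 via (37.77,41.45): [(31.7055, 41.2469) (20.1083, 28.5954) (19.5056, 0) (47, 0) (47, 34.7384)]  |A|=994.6835
6. ⊥bis P3·P5 via (36.395,22.575): [(31.7055, 41.2469) (20.1083, 28.5954) (19.9378, 20.5071) (47, 23.9075) (47, 34.7384)]  |A|=389.273
7. canonical 5-gon: [(31.7055, 41.2469) (20.1083, 28.5954) (19.9378, 20.5071) (47, 23.9075) (47, 34.7384)]
8. shoelace: 389.273

Area of P3's cell: 389.2730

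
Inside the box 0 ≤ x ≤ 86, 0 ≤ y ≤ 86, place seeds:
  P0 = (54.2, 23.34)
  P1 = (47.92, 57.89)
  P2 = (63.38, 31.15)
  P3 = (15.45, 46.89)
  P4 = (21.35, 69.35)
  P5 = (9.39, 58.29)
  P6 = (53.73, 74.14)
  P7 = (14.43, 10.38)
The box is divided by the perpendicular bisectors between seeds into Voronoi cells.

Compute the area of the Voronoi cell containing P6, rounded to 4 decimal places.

1. box [0,86]×[0,86]: [(0, 0) (86, 0) (86, 86) (0, 86)]
2. ⊥bis P6·P0 via (53.965,48.74): [(0, 48.2407) (86, 49.0364) (86, 86) (0, 86)]  |A|=3213.0845
3. ⊥bis P6·P1 via (50.825,66.015): [(0, 84.1869) (86, 53.4386) (86, 86) (0, 86)]  |A|=1478.1045
4. ⊥bis P6·P2 via (58.555,52.645): [(0, 84.1869) (76.7785, 56.7356) (86, 58.8056) (86, 86) (0, 86)]  |A|=1453.3584
5. ⊥bis P6·P3 via (34.59,60.515): [(23.7952, 75.6792) (76.7785, 56.7356) (86, 58.8056) (86, 86) (16.4482, 86)]  |A|=1346.9071
6. ⊥bis P6·P4 via (37.54,71.745): [(37.6931, 70.7102) (76.7785, 56.7356) (86, 58.8056) (86, 86) (35.4312, 86)]  |A|=1148.3187
7. ⊥bis P6·P5 via (31.56,66.215): [(37.6931, 70.7102) (76.7785, 56.7356) (86, 58.8056) (86, 86) (35.4312, 86)]  |A|=1148.3187
8. ⊥bis P6·P7 via (34.08,42.26): [(37.6931, 70.7102) (76.7785, 56.7356) (86, 58.8056) (86, 86) (35.4312, 86)]  |A|=1148.3187
9. canonical 5-gon: [(37.6931, 70.7102) (76.7785, 56.7356) (86, 58.8056) (86, 86) (35.4312, 86)]
10. shoelace: 1148.3187

Area of P6's cell: 1148.3187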